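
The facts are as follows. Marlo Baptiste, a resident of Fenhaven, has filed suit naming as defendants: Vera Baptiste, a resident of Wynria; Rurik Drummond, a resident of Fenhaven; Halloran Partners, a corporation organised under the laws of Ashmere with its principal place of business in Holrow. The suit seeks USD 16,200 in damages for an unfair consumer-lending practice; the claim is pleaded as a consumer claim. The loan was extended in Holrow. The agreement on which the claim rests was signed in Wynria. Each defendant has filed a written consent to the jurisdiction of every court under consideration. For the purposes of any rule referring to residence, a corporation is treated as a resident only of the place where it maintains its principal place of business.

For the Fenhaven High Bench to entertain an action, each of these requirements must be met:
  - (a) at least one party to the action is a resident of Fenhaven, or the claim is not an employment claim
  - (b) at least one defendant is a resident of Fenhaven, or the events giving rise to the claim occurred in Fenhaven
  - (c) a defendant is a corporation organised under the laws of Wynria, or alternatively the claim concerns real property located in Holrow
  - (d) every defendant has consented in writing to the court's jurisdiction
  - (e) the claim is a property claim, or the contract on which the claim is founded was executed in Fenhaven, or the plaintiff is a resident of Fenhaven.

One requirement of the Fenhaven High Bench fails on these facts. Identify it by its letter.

The Fenhaven High Bench:
  (a) Marlo Baptiste resides in Fenhaven — that alternative is enough. Condition met.
  (b) Rurik Drummond resides in Fenhaven — that alternative is enough. Condition met.
  (c) The corporate defendant(s) are organised in Ashmere, not Wynria; the claim does not concern real property — no alternative holds. Not satisfied.
  (d) Every defendant has filed written consent. Satisfied.
  (e) The plaintiff resides in Fenhaven, so one alternative holds. Condition met.
Only condition (c) fails.

(c)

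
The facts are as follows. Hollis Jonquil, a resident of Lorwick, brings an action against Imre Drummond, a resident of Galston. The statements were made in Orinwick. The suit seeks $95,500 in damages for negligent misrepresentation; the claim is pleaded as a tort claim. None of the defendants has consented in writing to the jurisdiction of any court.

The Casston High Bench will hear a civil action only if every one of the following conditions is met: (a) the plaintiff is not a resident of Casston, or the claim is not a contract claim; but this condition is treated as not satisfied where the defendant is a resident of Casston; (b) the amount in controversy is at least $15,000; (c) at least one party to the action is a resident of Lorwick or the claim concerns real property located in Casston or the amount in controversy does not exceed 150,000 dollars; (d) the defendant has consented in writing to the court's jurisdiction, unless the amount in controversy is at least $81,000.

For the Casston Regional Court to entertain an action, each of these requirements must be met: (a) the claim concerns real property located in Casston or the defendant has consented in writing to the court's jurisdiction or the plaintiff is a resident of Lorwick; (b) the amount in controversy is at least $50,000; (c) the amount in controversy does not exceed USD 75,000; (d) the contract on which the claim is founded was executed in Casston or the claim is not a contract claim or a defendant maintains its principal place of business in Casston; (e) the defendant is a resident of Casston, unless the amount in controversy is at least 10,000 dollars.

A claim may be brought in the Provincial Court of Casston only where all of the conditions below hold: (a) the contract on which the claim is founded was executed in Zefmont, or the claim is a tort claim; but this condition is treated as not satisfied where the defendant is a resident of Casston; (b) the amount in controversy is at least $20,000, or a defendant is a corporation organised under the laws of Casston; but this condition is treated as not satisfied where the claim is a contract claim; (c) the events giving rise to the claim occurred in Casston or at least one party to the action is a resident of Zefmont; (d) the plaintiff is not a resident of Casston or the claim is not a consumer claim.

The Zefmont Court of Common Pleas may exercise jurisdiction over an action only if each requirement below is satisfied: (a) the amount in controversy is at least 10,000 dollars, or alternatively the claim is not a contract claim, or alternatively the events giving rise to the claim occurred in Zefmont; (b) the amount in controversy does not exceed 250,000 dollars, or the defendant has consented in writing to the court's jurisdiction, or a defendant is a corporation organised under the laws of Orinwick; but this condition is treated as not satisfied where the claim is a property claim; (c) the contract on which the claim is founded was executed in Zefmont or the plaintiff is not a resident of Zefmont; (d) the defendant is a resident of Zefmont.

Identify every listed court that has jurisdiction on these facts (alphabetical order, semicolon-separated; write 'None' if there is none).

The Casston High Bench:
  (a) The plaintiff resides in Lorwick, which is not Casston, so one alternative holds. And the carve-out is inapplicable — the defendant resides in Galston, not Casston. Satisfied.
  (b) The amount in controversy is USD 95,500, which meets the $15,000 floor. Met.
  (c) Hollis Jonquil resides in Lorwick, so one alternative holds. Satisfied.
  (d) No such written consent has been filed. However, the amount in controversy is USD 95,500, which meets the 81,000 dollars floor, so the 'unless' proviso supplies this condition. Condition met.
  → The court has jurisdiction.
The Casston Regional Court:
  (a) The plaintiff resides in Lorwick, so this disjunct is met. Satisfied.
  (b) The amount in controversy is $95,500, which meets the $50,000 floor. Condition met.
  (c) The amount in controversy is USD 95,500, above the 75,000 dollars ceiling. Not satisfied.
  (d) The claim is a tort claim, not a contract claim, so this disjunct is met. Satisfied.
  (e) The defendant resides in Galston, not Casston. But the amount in controversy is USD 95,500, which meets the USD 10,000 floor, and the 'unless' clause therefore excuses the requirement. Satisfied.
  → At least one condition fails; no jurisdiction.
The Provincial Court of Casston:
  (a) The claim is a tort claim, so one alternative holds. And the carve-out is inapplicable — the defendant resides in Galston, not Casston. Satisfied.
  (b) The amount in controversy is $95,500, which meets the $20,000 floor — that alternative is enough. And the carve-out is inapplicable — the claim is a tort claim, not a contract claim. Condition met.
  (c) The operative events occurred in Orinwick, not Casston; no party resides in Zefmont — no alternative holds. Not satisfied.
  (d) The plaintiff resides in Lorwick, which is not Casston, so one alternative holds. Satisfied.
  → The court lacks jurisdiction.
The Zefmont Court of Common Pleas:
  (a) The amount in controversy is $95,500, which meets the USD 10,000 floor — that alternative is enough. Satisfied.
  (b) The amount in controversy is 95,500 dollars, within the $250,000 ceiling — that alternative is enough. And the carve-out is inapplicable — the claim is a tort claim, not a property claim. Satisfied.
  (c) The plaintiff resides in Lorwick, which is not Zefmont, which satisfies one of the alternatives. Satisfied.
  (d) The defendant resides in Galston, not Zefmont. Not met.
  → Not every requirement is met — no jurisdiction.

the Casston High Bench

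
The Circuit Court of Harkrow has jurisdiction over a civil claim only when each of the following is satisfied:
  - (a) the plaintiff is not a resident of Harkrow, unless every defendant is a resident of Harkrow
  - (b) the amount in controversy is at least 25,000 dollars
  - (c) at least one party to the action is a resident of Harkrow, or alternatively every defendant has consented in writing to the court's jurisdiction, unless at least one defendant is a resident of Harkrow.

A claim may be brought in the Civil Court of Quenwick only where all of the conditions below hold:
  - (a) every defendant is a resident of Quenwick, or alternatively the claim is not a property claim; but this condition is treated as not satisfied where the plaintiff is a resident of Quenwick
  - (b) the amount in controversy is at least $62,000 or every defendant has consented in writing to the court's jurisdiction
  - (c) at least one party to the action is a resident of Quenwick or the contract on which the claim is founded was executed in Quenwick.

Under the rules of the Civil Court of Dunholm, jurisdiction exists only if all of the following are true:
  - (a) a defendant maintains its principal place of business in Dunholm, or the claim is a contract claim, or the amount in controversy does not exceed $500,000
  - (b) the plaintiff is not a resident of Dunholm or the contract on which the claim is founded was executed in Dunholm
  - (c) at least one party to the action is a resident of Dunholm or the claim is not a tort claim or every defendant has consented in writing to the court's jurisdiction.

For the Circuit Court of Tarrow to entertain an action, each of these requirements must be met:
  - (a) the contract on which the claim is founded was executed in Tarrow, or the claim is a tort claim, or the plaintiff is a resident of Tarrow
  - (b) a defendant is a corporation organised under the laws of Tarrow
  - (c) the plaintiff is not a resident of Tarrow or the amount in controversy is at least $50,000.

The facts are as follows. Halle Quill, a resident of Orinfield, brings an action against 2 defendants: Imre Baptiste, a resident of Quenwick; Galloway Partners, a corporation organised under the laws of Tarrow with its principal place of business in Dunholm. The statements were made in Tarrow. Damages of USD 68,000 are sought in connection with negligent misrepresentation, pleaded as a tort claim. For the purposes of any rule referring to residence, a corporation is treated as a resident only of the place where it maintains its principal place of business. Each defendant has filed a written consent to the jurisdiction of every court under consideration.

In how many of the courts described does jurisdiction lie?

The Circuit Court of Harkrow:
  (a) The plaintiff resides in Orinfield, which is not Harkrow. Satisfied.
  (b) The amount in controversy is 68,000 dollars, which meets the USD 25,000 floor. Satisfied.
  (c) Every defendant has filed written consent — that alternative is enough. Met.
  → The court has jurisdiction.
The Civil Court of Quenwick:
  (a) The claim is a tort claim, not a property claim, so one alternative holds. And the carve-out is inapplicable — the plaintiff resides in Orinfield, not Quenwick. Satisfied.
  (b) The amount in controversy is USD 68,000, which meets the USD 62,000 floor — that alternative is enough. Met.
  (c) Imre Baptiste resides in Quenwick, so one alternative holds. Condition met.
  → Jurisdiction lies.
The Civil Court of Dunholm:
  (a) Galloway Partners has its principal place of business in Dunholm, which satisfies one of the alternatives. Condition met.
  (b) The plaintiff resides in Orinfield, which is not Dunholm, so this disjunct is met. Satisfied.
  (c) Galloway Partners resides in Dunholm, which satisfies one of the alternatives. Condition met.
  → The court has jurisdiction.
The Circuit Court of Tarrow:
  (a) The claim is a tort claim, so one alternative holds. Condition met.
  (b) Galloway Partners is organised under the laws of Tarrow. Met.
  (c) The plaintiff resides in Orinfield, which is not Tarrow, so one alternative holds. Condition met.
  → All conditions met; jurisdiction exists.
Courts with jurisdiction: the Circuit Court of Harkrow, the Civil Court of Quenwick, the Civil Court of Dunholm, the Circuit Court of Tarrow — 4 in total.

4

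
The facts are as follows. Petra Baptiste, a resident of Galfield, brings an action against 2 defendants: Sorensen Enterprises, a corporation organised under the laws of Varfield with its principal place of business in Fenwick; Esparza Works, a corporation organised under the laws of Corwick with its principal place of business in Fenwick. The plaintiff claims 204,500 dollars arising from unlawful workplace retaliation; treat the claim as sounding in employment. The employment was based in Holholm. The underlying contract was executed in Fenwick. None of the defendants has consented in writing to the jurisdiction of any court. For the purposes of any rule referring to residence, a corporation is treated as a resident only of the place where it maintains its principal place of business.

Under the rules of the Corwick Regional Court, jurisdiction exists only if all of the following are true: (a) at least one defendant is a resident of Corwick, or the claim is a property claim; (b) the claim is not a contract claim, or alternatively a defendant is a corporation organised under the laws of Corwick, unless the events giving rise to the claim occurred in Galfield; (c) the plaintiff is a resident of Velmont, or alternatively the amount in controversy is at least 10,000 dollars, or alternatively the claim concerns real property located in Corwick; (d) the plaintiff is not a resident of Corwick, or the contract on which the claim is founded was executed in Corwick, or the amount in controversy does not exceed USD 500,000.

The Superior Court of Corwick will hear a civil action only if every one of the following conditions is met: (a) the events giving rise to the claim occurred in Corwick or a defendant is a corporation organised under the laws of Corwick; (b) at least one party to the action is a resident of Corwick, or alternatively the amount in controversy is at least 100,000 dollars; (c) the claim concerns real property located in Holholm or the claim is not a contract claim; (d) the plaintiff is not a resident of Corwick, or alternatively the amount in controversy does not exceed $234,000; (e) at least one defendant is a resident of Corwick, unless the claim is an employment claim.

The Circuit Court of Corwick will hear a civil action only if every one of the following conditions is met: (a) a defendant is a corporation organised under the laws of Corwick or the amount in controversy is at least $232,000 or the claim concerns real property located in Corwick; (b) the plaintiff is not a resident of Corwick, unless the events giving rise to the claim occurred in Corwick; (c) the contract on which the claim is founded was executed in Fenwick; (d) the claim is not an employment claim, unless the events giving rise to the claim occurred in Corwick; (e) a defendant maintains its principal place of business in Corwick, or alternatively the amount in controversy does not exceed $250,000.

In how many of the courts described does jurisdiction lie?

1

The Corwick Regional Court:
  (a) No defendant resides in Corwick (they reside in Fenwick, Fenwick); the claim is an employment claim, not a property claim — no alternative holds. Not satisfied.
  (b) The claim is an employment claim, not a contract claim — that alternative is enough. Satisfied.
  (c) The amount in controversy is USD 204,500, which meets the USD 10,000 floor, which satisfies one of the alternatives. Condition met.
  (d) The plaintiff resides in Galfield, which is not Corwick, so one alternative holds. Satisfied.
  → Not every requirement is met — no jurisdiction.
The Superior Court of Corwick:
  (a) Esparza Works is organised under the laws of Corwick, so one alternative holds. Met.
  (b) The amount in controversy is $204,500, which meets the $100,000 floor, which satisfies one of the alternatives. Satisfied.
  (c) The claim is an employment claim, not a contract claim, so one alternative holds. Met.
  (d) The plaintiff resides in Galfield, which is not Corwick — that alternative is enough. Condition met.
  (e) No defendant resides in Corwick (they reside in Fenwick, Fenwick). The proviso rescues it, though: the claim is an employment claim. Condition met.
  → Every requirement is satisfied — jurisdiction.
The Circuit Court of Corwick:
  (a) Esparza Works is organised under the laws of Corwick, so this disjunct is met. Condition met.
  (b) The plaintiff resides in Galfield, which is not Corwick. Satisfied.
  (c) The contract was executed in Fenwick. Satisfied.
  (d) The claim is an employment claim. The proviso offers no rescue either, since the operative events occurred in Holholm, not Corwick. Fails.
  (e) The amount in controversy is $204,500, within the $250,000 ceiling — that alternative is enough. Condition met.
  → Not every requirement is met — no jurisdiction.
Courts with jurisdiction: the Superior Court of Corwick — 1 in total.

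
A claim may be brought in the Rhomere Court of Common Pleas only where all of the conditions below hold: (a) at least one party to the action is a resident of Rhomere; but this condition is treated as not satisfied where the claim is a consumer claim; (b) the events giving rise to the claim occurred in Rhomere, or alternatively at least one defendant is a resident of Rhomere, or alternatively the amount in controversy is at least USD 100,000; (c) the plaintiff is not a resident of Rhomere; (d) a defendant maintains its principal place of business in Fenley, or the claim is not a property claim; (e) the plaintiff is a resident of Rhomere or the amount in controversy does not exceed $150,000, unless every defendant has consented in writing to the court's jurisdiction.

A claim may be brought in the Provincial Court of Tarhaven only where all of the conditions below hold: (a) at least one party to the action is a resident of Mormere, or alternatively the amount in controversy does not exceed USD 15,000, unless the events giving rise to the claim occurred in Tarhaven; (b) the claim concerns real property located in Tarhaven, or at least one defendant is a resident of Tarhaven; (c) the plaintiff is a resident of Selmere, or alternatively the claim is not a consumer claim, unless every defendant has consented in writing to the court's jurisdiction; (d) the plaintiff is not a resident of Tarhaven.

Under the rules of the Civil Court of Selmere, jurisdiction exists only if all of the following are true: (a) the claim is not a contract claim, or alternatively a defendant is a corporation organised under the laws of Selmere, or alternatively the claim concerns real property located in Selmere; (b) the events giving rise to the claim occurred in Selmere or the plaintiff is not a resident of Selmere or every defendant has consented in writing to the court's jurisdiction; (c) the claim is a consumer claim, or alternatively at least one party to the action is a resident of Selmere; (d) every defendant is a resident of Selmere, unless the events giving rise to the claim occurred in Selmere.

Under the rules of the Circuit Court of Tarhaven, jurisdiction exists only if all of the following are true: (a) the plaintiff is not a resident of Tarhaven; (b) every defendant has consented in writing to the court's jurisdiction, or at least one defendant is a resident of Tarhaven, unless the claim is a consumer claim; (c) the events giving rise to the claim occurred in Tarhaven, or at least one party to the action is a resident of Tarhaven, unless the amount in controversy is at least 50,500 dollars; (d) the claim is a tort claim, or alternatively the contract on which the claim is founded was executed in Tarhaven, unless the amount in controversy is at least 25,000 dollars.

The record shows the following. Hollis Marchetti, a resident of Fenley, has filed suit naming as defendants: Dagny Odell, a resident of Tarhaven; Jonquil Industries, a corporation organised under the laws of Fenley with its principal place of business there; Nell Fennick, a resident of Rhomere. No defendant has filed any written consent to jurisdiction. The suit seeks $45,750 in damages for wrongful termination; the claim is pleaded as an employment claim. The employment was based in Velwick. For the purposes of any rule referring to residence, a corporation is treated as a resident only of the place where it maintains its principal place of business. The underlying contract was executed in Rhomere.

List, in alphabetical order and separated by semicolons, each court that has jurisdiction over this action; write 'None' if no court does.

the Circuit Court of Tarhaven; the Rhomere Court of Common Pleas

The Rhomere Court of Common Pleas:
  (a) Nell Fennick resides in Rhomere. The carve-out does not apply: the claim is an employment claim, not a consumer claim. Satisfied.
  (b) Nell Fennick resides in Rhomere, which satisfies one of the alternatives. Met.
  (c) The plaintiff resides in Fenley, which is not Rhomere. Met.
  (d) Jonquil Industries has its principal place of business in Fenley, so one alternative holds. Condition met.
  (e) The amount in controversy is USD 45,750, within the 150,000 dollars ceiling, so this disjunct is met. Satisfied.
  → Every requirement is satisfied — jurisdiction.
The Provincial Court of Tarhaven:
  (a) No party resides in Mormere; the amount in controversy is 45,750 dollars, above the USD 15,000 ceiling — none of the alternatives is met. Nor does the 'unless' clause help: the operative events occurred in Velwick, not Tarhaven. Not satisfied.
  (b) Dagny Odell resides in Tarhaven, which satisfies one of the alternatives. Condition met.
  (c) The claim is an employment claim, not a consumer claim, so one alternative holds. Satisfied.
  (d) The plaintiff resides in Fenley, which is not Tarhaven. Satisfied.
  → No jurisdiction.
The Civil Court of Selmere:
  (a) The claim is an employment claim, not a contract claim, which satisfies one of the alternatives. Met.
  (b) The plaintiff resides in Fenley, which is not Selmere, so this disjunct is met. Satisfied.
  (c) The claim is an employment claim, not a consumer claim; no party resides in Selmere — every alternative fails. Not met.
  (d) The defendants reside as follows — Dagny Odell in Tarhaven, Jonquil Industries in Fenley, Nell Fennick in Rhomere — not all in Selmere. Nor does the 'unless' clause help: the operative events occurred in Velwick, not Selmere. Condition not met.
  → At least one condition fails; no jurisdiction.
The Circuit Court of Tarhaven:
  (a) The plaintiff resides in Fenley, which is not Tarhaven. Met.
  (b) Dagny Odell resides in Tarhaven, so one alternative holds. Met.
  (c) Dagny Odell resides in Tarhaven — that alternative is enough. Met.
  (d) The claim is an employment claim, not a tort claim; the contract was executed in Rhomere, not Tarhaven — no alternative holds. But the amount in controversy is 45,750 dollars, which meets the 25,000 dollars floor, and the 'unless' clause therefore excuses the requirement. Condition met.
  → Every requirement is satisfied — jurisdiction.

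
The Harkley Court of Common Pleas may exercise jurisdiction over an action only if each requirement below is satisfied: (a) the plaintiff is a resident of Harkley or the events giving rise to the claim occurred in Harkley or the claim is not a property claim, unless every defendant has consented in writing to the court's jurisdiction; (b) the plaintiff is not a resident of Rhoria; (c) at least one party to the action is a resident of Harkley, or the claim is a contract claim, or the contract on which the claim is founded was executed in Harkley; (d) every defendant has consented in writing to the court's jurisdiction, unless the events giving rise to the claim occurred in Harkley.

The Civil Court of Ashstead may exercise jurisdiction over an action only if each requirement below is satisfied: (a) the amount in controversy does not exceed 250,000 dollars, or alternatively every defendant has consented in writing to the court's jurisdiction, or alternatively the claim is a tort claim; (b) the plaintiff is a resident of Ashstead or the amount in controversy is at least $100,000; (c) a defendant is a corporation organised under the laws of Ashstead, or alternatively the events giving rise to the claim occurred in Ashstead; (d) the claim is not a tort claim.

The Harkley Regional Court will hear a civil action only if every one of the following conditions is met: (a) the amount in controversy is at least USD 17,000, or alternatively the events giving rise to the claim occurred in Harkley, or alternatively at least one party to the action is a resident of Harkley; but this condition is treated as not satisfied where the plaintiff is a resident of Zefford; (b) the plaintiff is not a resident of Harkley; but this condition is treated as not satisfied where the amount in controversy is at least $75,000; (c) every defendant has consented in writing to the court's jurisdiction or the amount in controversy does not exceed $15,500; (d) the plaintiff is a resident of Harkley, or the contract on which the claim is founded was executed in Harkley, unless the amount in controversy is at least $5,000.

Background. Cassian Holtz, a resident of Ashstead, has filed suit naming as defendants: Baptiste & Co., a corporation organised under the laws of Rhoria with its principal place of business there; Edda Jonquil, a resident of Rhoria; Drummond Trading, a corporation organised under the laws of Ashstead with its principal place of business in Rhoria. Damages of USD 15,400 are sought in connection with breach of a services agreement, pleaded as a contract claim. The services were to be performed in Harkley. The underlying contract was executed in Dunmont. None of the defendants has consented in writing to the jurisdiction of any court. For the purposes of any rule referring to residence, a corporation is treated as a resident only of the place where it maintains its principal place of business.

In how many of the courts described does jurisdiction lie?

The Harkley Court of Common Pleas:
  (a) The operative events occurred in Harkley, so one alternative holds. Met.
  (b) The plaintiff resides in Ashstead, which is not Rhoria. Met.
  (c) The claim is a contract claim, so one alternative holds. Satisfied.
  (d) No such written consent has been filed. However, the operative events occurred in Harkley, so the 'unless' proviso supplies this condition. Met.
  → Every requirement is satisfied — jurisdiction.
The Civil Court of Ashstead:
  (a) The amount in controversy is $15,400, within the 250,000 dollars ceiling — that alternative is enough. Satisfied.
  (b) The plaintiff resides in Ashstead — that alternative is enough. Met.
  (c) Drummond Trading is organised under the laws of Ashstead, which satisfies one of the alternatives. Satisfied.
  (d) The claim is a contract claim, not a tort claim. Condition met.
  → The court has jurisdiction.
The Harkley Regional Court:
  (a) The operative events occurred in Harkley, which satisfies one of the alternatives. And the carve-out is inapplicable — the plaintiff resides in Ashstead, not Zefford. Condition met.
  (b) The plaintiff resides in Ashstead, which is not Harkley. And the carve-out is inapplicable — the amount in controversy is 15,400 dollars, below the 75,000 dollars floor. Condition met.
  (c) The amount in controversy is 15,400 dollars, within the $15,500 ceiling — that alternative is enough. Met.
  (d) The plaintiff resides in Ashstead, not Harkley; the contract was executed in Dunmont, not Harkley — none of the alternatives is met. The proviso rescues it, though: the amount in controversy is USD 15,400, which meets the 5,000 dollars floor. Satisfied.
  → All conditions met; jurisdiction exists.
Courts with jurisdiction: the Harkley Court of Common Pleas, the Civil Court of Ashstead, the Harkley Regional Court — 3 in total.

3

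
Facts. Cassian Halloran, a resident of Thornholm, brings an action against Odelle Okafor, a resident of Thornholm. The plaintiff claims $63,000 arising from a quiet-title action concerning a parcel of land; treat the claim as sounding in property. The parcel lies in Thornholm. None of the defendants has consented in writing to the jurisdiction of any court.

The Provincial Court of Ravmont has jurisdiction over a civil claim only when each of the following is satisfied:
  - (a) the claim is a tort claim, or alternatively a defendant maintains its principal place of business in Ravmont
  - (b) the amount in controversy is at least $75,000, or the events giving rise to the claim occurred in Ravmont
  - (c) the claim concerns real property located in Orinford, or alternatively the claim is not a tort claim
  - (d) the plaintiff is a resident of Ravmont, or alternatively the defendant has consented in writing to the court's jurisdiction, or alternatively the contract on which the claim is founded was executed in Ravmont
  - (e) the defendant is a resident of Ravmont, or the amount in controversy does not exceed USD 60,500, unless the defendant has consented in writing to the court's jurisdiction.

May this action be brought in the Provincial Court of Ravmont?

No

The Provincial Court of Ravmont:
  (a) The claim is a property claim, not a tort claim; no defendant is a corporation — every alternative fails. Condition not met.
  (b) The amount in controversy is USD 63,000, below the USD 75,000 floor; the operative events occurred in Thornholm, not Ravmont — every alternative fails. Not met.
  (c) The claim is a property claim, not a tort claim, so this disjunct is met. Condition met.
  (d) The plaintiff resides in Thornholm, not Ravmont; no such written consent has been filed; no contract (and hence no place of execution) is alleged — every alternative fails. Fails.
  (e) The defendant resides in Thornholm, not Ravmont; the amount in controversy is $63,000, above the USD 60,500 ceiling — no alternative holds. And no such written consent has been filed, so the proviso does not save it. Condition not met.
  → The court lacks jurisdiction.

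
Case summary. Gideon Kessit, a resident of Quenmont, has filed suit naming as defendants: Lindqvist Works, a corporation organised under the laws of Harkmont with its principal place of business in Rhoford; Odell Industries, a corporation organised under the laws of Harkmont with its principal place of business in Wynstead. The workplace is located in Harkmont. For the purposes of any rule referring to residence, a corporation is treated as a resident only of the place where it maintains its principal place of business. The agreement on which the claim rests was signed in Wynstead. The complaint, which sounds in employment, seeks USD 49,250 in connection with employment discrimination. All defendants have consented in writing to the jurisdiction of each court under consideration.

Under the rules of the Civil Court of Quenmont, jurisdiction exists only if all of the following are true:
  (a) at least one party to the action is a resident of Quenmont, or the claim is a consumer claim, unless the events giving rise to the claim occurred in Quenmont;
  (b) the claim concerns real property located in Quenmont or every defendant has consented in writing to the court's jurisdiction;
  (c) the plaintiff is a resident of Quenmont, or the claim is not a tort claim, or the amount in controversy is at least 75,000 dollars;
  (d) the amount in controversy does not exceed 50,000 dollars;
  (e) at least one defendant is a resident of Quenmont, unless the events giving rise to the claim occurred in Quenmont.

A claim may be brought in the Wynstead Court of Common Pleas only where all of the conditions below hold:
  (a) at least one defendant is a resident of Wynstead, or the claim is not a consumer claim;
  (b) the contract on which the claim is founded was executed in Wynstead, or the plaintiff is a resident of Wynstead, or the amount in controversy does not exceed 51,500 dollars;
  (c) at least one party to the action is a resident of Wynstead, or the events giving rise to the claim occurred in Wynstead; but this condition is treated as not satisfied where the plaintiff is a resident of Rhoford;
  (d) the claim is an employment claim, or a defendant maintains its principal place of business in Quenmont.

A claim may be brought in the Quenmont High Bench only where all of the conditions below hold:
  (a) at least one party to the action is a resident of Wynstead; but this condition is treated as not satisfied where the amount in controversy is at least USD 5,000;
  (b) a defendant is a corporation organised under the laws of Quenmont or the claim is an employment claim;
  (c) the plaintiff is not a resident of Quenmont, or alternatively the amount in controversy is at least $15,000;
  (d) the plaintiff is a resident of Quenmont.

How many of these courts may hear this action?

The Civil Court of Quenmont:
  (a) Gideon Kessit resides in Quenmont — that alternative is enough. Condition met.
  (b) Every defendant has filed written consent, so this disjunct is met. Met.
  (c) The plaintiff resides in Quenmont, which satisfies one of the alternatives. Satisfied.
  (d) The amount in controversy is 49,250 dollars, within the $50,000 ceiling. Condition met.
  (e) No defendant resides in Quenmont (they reside in Rhoford, Wynstead). The proviso offers no rescue either, since the operative events occurred in Harkmont, not Quenmont. Not satisfied.
  → No jurisdiction.
The Wynstead Court of Common Pleas:
  (a) Odell Industries resides in Wynstead — that alternative is enough. Met.
  (b) The contract was executed in Wynstead, so this disjunct is met. Satisfied.
  (c) Odell Industries resides in Wynstead, so this disjunct is met. The carve-out does not apply: the plaintiff resides in Quenmont, not Rhoford. Met.
  (d) The claim is an employment claim, so one alternative holds. Satisfied.
  → The court has jurisdiction.
The Quenmont High Bench:
  (a) Odell Industries resides in Wynstead. But the carve-out bites: the amount in controversy is $49,250, which meets the USD 5,000 floor. Not met.
  (b) The claim is an employment claim, so this disjunct is met. Met.
  (c) The amount in controversy is $49,250, which meets the $15,000 floor, so one alternative holds. Satisfied.
  (d) The plaintiff resides in Quenmont. Condition met.
  → At least one condition fails; no jurisdiction.
Courts with jurisdiction: the Wynstead Court of Common Pleas — 1 in total.

1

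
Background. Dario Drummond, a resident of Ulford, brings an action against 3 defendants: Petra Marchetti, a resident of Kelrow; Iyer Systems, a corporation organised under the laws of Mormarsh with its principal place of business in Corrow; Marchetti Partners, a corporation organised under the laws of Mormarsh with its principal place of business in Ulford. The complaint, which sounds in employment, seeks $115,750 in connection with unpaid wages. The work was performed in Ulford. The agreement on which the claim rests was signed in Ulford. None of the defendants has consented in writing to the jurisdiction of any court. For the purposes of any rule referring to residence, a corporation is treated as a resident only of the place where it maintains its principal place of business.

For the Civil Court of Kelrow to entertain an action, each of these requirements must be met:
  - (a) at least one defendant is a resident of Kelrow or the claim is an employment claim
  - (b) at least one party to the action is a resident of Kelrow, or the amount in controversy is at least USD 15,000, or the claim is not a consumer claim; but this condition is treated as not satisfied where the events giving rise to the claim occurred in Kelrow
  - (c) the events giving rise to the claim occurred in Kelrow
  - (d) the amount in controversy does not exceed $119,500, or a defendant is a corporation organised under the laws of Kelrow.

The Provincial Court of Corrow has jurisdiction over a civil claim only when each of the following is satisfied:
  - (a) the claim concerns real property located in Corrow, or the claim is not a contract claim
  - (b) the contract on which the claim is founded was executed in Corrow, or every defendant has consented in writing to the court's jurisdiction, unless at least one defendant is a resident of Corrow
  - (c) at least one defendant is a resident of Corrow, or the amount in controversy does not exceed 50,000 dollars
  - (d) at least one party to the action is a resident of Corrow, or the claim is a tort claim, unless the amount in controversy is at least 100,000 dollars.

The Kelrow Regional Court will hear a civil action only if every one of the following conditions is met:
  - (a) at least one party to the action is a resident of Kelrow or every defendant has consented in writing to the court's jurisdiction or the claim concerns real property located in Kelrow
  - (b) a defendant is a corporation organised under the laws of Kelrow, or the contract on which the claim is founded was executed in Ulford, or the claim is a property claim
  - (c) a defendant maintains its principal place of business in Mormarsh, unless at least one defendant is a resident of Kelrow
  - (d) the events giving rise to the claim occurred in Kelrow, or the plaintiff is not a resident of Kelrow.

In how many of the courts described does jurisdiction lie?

The Civil Court of Kelrow:
  (a) Petra Marchetti resides in Kelrow — that alternative is enough. Condition met.
  (b) Petra Marchetti resides in Kelrow, so this disjunct is met. The exception is not triggered, since the operative events occurred in Ulford, not Kelrow. Condition met.
  (c) The operative events occurred in Ulford, not Kelrow. Fails.
  (d) The amount in controversy is $115,750, within the 119,500 dollars ceiling, so this disjunct is met. Met.
  → Not every requirement is met — no jurisdiction.
The Provincial Court of Corrow:
  (a) The claim is an employment claim, not a contract claim, which satisfies one of the alternatives. Satisfied.
  (b) The contract was executed in Ulford, not Corrow; no such written consent has been filed — no alternative holds. But Iyer Systems resides in Corrow, and the 'unless' clause therefore excuses the requirement. Met.
  (c) Iyer Systems resides in Corrow, so one alternative holds. Condition met.
  (d) Iyer Systems resides in Corrow — that alternative is enough. Met.
  → Every requirement is satisfied — jurisdiction.
The Kelrow Regional Court:
  (a) Petra Marchetti resides in Kelrow, which satisfies one of the alternatives. Satisfied.
  (b) The contract was executed in Ulford, which satisfies one of the alternatives. Met.
  (c) The corporate defendant(s) have their principal place of business in Corrow, Ulford, not Mormarsh. However, Petra Marchetti resides in Kelrow, so the 'unless' proviso supplies this condition. Condition met.
  (d) The plaintiff resides in Ulford, which is not Kelrow — that alternative is enough. Condition met.
  → Jurisdiction lies.
Courts with jurisdiction: the Provincial Court of Corrow, the Kelrow Regional Court — 2 in total.

2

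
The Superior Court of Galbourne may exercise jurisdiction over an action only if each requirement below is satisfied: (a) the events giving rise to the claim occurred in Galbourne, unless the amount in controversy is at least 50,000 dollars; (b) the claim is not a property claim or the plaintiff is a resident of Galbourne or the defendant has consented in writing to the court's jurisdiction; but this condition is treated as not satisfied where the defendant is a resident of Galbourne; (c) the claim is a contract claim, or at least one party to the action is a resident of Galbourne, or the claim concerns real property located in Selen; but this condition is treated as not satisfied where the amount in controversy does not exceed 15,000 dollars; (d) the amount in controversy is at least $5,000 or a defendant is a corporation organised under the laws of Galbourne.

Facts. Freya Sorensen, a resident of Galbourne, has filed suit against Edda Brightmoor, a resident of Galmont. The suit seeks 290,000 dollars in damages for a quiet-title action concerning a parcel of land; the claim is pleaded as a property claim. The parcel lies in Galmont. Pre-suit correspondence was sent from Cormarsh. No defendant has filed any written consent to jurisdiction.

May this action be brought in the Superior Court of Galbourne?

The Superior Court of Galbourne:
  (a) The operative events occurred in Galmont, not Galbourne. However, the amount in controversy is USD 290,000, which meets the 50,000 dollars floor, so the 'unless' proviso supplies this condition. Satisfied.
  (b) The plaintiff resides in Galbourne, which satisfies one of the alternatives. The exception is not triggered, since the defendant resides in Galmont, not Galbourne. Met.
  (c) Freya Sorensen resides in Galbourne, so one alternative holds. And the carve-out is inapplicable — the amount in controversy is USD 290,000, above the $15,000 ceiling. Satisfied.
  (d) The amount in controversy is $290,000, which meets the 5,000 dollars floor, so this disjunct is met. Condition met.
  → All conditions met; jurisdiction exists.

Yes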